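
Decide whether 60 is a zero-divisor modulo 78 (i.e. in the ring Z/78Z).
YES

gcd(60, 78) = 6 > 1, so 60 is not a unit in Z/78Z. In Z/nZ every nonzero non-unit is a zero-divisor: explicitly, take b = 78/gcd = 13 ≠ 0 (mod 78); then 60·13 = 780 = 10·78, i.e. 60·13 ≡ 0 (mod 78). So 60 is a zero-divisor.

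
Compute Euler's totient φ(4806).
φ(4806) = 1584

φ is multiplicative, with φ(p^e) = p^e − p^(e−1). Factorise 4806 = 2 · 3^3 · 89. Then
  φ(4806) = (2 − 1) · (3^3 − 3^2) · (89 − 1) = 1 · 18 · 88 = 1584.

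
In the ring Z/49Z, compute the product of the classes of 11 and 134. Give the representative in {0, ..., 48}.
4

Reduce the factors first: 134 ≡ 36 (mod 49), so 11 · 134 ≡ 11 · 36 (mod 49). 11 · 36 = 396. Dividing by 49: 396 = 8·49 + 4. So (11 · 134) mod 49 = 4.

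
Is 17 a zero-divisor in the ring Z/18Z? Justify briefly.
gcd(17, 18) = 1, so 17 is a unit in Z/18Z (it has a multiplicative inverse). A unit cannot be a zero-divisor: if 17·b ≡ 0 then multiplying both sides by 17^(−1) gives b ≡ 0. So 17 is not a zero-divisor.

Final answer: NO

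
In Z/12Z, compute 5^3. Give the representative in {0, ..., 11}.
Use repeated squaring. Binary(3) = 11. Walk through the bits of the exponent 3 left-to-right: at each bit after the leading one, square the running value, then multiply by 5 if the bit is 1 (always reducing mod 12):
  bit 1 = 1 (leading): start with 5.
  bit 2 = 1: square 5^2 = 25 ≡ 1; bit is 1, so multiply 1·5 = 5 (mod 12).
Final value: 5^3 ≡ 5 (mod 12).

Final answer: 5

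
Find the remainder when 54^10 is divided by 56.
16

Use repeated squaring. Binary(10) = 1010. Walk through the bits of the exponent 10 left-to-right: at each bit after the leading one, square the running value, then multiply by 54 if the bit is 1 (always reducing mod 56):
  bit 1 = 1 (leading): start with 54.
  bit 2 = 0: square 54^2 = 2916 ≡ 4 (mod 56).
  bit 3 = 1: square 4^2 = 16; bit is 1, so multiply 16·54 = 864 ≡ 24 (mod 56).
  bit 4 = 0: square 24^2 = 576 ≡ 16 (mod 56).
Final value: 54^10 ≡ 16 (mod 56).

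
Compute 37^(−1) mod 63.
37^(−1) ≡ 46 (mod 63)

Apply the extended Euclidean algorithm to (63, 37), tracking rows (r, s, t) with s·63 + t·37 = r. Each division r_prev = q·r_cur + r_new produces the new row as (previous row) − q·(current row):
  row A: (63, 1, 0)   [1·63 + 0·37 = 63]
  row B: (37, 0, 1)   [0·63 + 1·37 = 37]
  63 = 1·37 + 26   → row C = row A − 1·row B = (26, 1, −1)   [check: 1·63 − 1·37 = 26]
  37 = 1·26 + 11   → row D = row B − 1·row C = (11, −1, 2)   [check: −1·63 + 2·37 = 11]
  26 = 2·11 + 4   → row E = row C − 2·row D = (4, 3, −5)   [check: 3·63 − 5·37 = 4]
  11 = 2·4 + 3   → row F = row D − 2·row E = (3, −7, 12)   [check: −7·63 + 12·37 = 3]
  4 = 1·3 + 1   → row G = row E − 1·row F = (1, 10, −17)   [check: 10·63 − 17·37 = 1]
  3 = 3·1 + 0   → remainder 0, stop. gcd = 1 (last nonzero row G).
The gcd is 1, so 37 is invertible mod 63. The last nonzero row gives 10·63 − 17·37 = 1, so t = −17. So 37^(−1) ≡ −17 ≡ 46 (mod 63). Verify: 37 · 46 = 1702 ≡ 1 (mod 63). ✓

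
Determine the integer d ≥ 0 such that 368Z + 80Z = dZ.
In the PID Z, (a, b) is generated by gcd(a, b). Compute gcd(368, 80) with the extended Euclidean algorithm, tracking rows (r, s, t) with s·368 + t·80 = r:
  row A: (368, 1, 0)   [1·368 + 0·80 = 368]
  row B: (80, 0, 1)   [0·368 + 1·80 = 80]
  368 = 4·80 + 48   → row C = row A − 4·row B = (48, 1, −4)   [check: 1·368 − 4·80 = 48]
  80 = 1·48 + 32   → row D = row B − 1·row C = (32, −1, 5)   [check: −1·368 + 5·80 = 32]
  48 = 1·32 + 16   → row E = row C − 1·row D = (16, 2, −9)   [check: 2·368 − 9·80 = 16]
  32 = 2·16 + 0   → remainder 0, stop. gcd = 16 (last nonzero row E).
So gcd(368, 80) = 16, with Bézout identity 2·368 − 9·80 = 16. Containment (⊇): the Bézout identity exhibits 16 as an element of (368, 80), giving (16) ⊆ (368, 80). Containment (⊆): since 16 | 368 and 16 | 80 (368 = 16·23, 80 = 16·5), every Z-linear combination of 368 and 80 is divisible by 16, so (368, 80) ⊆ (16). Therefore (368, 80) = (16), d = 16.

Final answer: (368, 80) = (16); d = 16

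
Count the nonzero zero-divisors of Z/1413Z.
Z/1413Z has 476 nonzero zero-divisors

In Z/1413Z each nonzero element is either a unit (gcd with 1413 is 1) or a zero-divisor (gcd > 1). The number of units is φ(1413): factorise 1413 = 3^2 · 157, so φ(1413) = (3^2 − 3^1) · (157 − 1) = 6 · 156 = 936. The nonzero elements number 1413 − 1 = 1412. Hence the nonzero zero-divisors number 1412 − 936 = 476.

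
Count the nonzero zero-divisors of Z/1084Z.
Z/1084Z has 543 nonzero zero-divisors

In Z/1084Z each nonzero element is either a unit (gcd with 1084 is 1) or a zero-divisor (gcd > 1). The number of units is φ(1084): factorise 1084 = 2^2 · 271, so φ(1084) = (2^2 − 2^1) · (271 − 1) = 2 · 270 = 540. The nonzero elements number 1084 − 1 = 1083. Hence the nonzero zero-divisors number 1083 − 540 = 543.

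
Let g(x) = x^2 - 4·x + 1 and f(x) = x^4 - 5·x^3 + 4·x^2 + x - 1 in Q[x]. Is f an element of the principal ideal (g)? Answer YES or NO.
In Q[x] the ideal (g) consists of all multiples of g, so f ∈ (g) iff g | f, i.e. iff the remainder of f on division by g is 0. Divide f by g (g is monic, so eliminate the leading term of the running remainder at each step):
  leading term x^4: subtract (x^2)·g(x) = x^4 - 4·x^3 + x^2, leaving -x^3 + 3·x^2 + x - 1
  leading term -x^3: subtract (-x)·g(x) = -x^3 + 4·x^2 - x, leaving -x^2 + 2·x - 1
  leading term -x^2: subtract (-1)·g(x) = -x^2 + 4·x - 1, leaving -2·x
The remainder r(x) = -2·x ≠ 0 (and deg r < deg g), so g ∤ f, i.e. f ∉ (g).

Final answer: NO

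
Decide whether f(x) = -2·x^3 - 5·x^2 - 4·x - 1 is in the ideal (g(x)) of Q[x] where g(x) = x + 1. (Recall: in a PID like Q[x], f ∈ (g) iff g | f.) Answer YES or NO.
YES

In Q[x] the ideal (g) consists of all multiples of g, so f ∈ (g) iff g | f, i.e. iff the remainder of f on division by g is 0. Divide f by g (g is monic, so eliminate the leading term of the running remainder at each step):
  leading term -2·x^3: subtract (-2·x^2)·g(x) = -2·x^3 - 2·x^2, leaving -3·x^2 - 4·x - 1
  leading term -3·x^2: subtract (-3·x)·g(x) = -3·x^2 - 3·x, leaving -x - 1
  leading term -x: subtract (-1)·g(x) = -x - 1, leaving 0
The remainder is 0, so f(x) = g(x) · h(x) with h(x) = -2·x^2 - 3·x - 1. Hence g | f, i.e. f ∈ (g).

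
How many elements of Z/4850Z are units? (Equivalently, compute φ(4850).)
An element a ∈ Z/4850Z is a unit iff gcd(a, 4850) = 1, so the number of units is φ(4850). φ is multiplicative, with φ(p^e) = p^e − p^(e−1). Factorise 4850 = 2 · 5^2 · 97. Then
  φ(4850) = (2 − 1) · (5^2 − 5^1) · (97 − 1) = 1 · 20 · 96 = 1920.

Final answer: Z/4850Z has φ(4850) = 1920 units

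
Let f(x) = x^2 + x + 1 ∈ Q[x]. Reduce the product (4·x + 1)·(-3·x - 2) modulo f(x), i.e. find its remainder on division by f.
a · b ≡ x + 10 (mod f(x))

First multiply in Q[x] without reducing: a · b = -12·x^2 - 11·x - 2. Now divide by f(x) = x^2 + x + 1, eliminating the leading term at each step:
  leading term -12·x^2: subtract (-12)·f(x) = -12·x^2 - 12·x - 12, leaving x + 10
The degree is now < 2, so this is the remainder. Hence a · b ≡ x + 10 in Q[x]/(f).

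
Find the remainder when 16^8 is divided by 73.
32

Use repeated squaring. Binary(8) = 1000. Walk through the bits of the exponent 8 left-to-right: at each bit after the leading one, square the running value, then multiply by 16 if the bit is 1 (always reducing mod 73):
  bit 1 = 1 (leading): start with 16.
  bit 2 = 0: square 16^2 = 256 ≡ 37 (mod 73).
  bit 3 = 0: square 37^2 = 1369 ≡ 55 (mod 73).
  bit 4 = 0: square 55^2 = 3025 ≡ 32 (mod 73).
Final value: 16^8 ≡ 32 (mod 73).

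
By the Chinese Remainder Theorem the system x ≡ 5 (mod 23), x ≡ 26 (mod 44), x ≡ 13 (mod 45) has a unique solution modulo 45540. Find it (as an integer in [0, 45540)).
The moduli 23, 44, 45 are pairwise coprime, so by the CRT there is a unique solution mod 23·44·45 = 45540.
Solve by successive substitution. Start with x ≡ 5 (mod 23).
  Combine with x ≡ 26 (mod 44): write x = 5 + 23·t and require 5 + 23·t ≡ 26 (mod 44), i.e. 23·t ≡ 26 − 5 ≡ 21 (mod 44). Since 23^(−1) ≡ 23 (mod 44), t ≡ 23·21 ≡ 43 (mod 44). So x ≡ 5 + 23·43 = 994 (mod 1012).
  Combine with x ≡ 13 (mod 45): write x = 994 + 1012·t and require 994 + 1012·t ≡ 13 (mod 45), i.e. 1012·t ≡ 13 − 994 ≡ 9 (mod 45). Since 1012^(−1) ≡ 43 (mod 45) (1012 ≡ 22 (mod 45)), t ≡ 43·9 ≡ 27 (mod 45). So x ≡ 994 + 1012·27 = 28318 (mod 45540).
Unique solution in [0, 45540): x = 28318.

Final answer: x ≡ 28318 (mod 45540); the representative in [0, 45540) is 28318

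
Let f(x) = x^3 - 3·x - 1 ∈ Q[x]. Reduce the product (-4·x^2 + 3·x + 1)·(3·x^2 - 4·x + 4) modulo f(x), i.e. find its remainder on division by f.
a · b ≡ -61·x^2 + 71·x + 29 (mod f(x))

First multiply in Q[x] without reducing: a · b = -12·x^4 + 25·x^3 - 25·x^2 + 8·x + 4. Now divide by f(x) = x^3 - 3·x - 1, eliminating the leading term at each step:
  leading term -12·x^4: subtract (-12·x)·f(x) = -12·x^4 + 36·x^2 + 12·x, leaving 25·x^3 - 61·x^2 - 4·x + 4
  leading term 25·x^3: subtract (25)·f(x) = 25·x^3 - 75·x - 25, leaving -61·x^2 + 71·x + 29
The degree is now < 3, so this is the remainder. Hence a · b ≡ -61·x^2 + 71·x + 29 in Q[x]/(f).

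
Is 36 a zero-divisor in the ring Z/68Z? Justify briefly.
gcd(36, 68) = 4 > 1, so 36 is not a unit in Z/68Z. In Z/nZ every nonzero non-unit is a zero-divisor: explicitly, take b = 68/gcd = 17 ≠ 0 (mod 68); then 36·17 = 612 = 9·68, i.e. 36·17 ≡ 0 (mod 68). So 36 is a zero-divisor.

Final answer: YES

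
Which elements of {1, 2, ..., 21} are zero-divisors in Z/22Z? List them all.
nonzero zero-divisors of Z/22Z = {2, 4, 6, 8, 10, 11, 12, 14, 16, 18, 20}

An element a ∈ Z/22Z (with a ≠ 0) is a zero-divisor iff gcd(a, 22) > 1 (because a is a unit precisely when gcd(a, n) = 1, and in Z/nZ every nonzero, non-unit element is a zero-divisor). Scan a = 1, ..., 21 and keep those with gcd(a, 22) > 1:
  gcd(2, 22) = 2, gcd(4, 22) = 2, gcd(6, 22) = 2, gcd(8, 22) = 2, gcd(10, 22) = 2, gcd(11, 22) = 11, gcd(12, 22) = 2, gcd(14, 22) = 2, gcd(16, 22) = 2, gcd(18, 22) = 2, gcd(20, 22) = 2.
All other a ∈ {1, ..., 21} have gcd(a, 22) = 1 and are units. So the nonzero zero-divisors are exactly the 11 values of a appearing in this scan.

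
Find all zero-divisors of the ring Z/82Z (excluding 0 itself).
nonzero zero-divisors of Z/82Z = {2, 4, 6, 8, 10, 12, 14, 16, 18, 20, 22, 24, 26, 28, 30, 32, 34, 36, 38, 40, 41, 42, 44, 46, 48, 50, 52, 54, 56, 58, 60, 62, 64, 66, 68, 70, 72, 74, 76, 78, 80}

An element a ∈ Z/82Z (with a ≠ 0) is a zero-divisor iff gcd(a, 82) > 1 (because a is a unit precisely when gcd(a, n) = 1, and in Z/nZ every nonzero, non-unit element is a zero-divisor). Scan a = 1, ..., 81 and keep those with gcd(a, 82) > 1:
  gcd(2, 82) = 2, gcd(4, 82) = 2, gcd(6, 82) = 2, gcd(8, 82) = 2, gcd(10, 82) = 2, gcd(12, 82) = 2, gcd(14, 82) = 2, gcd(16, 82) = 2, gcd(18, 82) = 2, gcd(20, 82) = 2, gcd(22, 82) = 2, gcd(24, 82) = 2, gcd(26, 82) = 2, gcd(28, 82) = 2, gcd(30, 82) = 2, gcd(32, 82) = 2, gcd(34, 82) = 2, gcd(36, 82) = 2, gcd(38, 82) = 2, gcd(40, 82) = 2, gcd(41, 82) = 41, gcd(42, 82) = 2, gcd(44, 82) = 2, gcd(46, 82) = 2, gcd(48, 82) = 2, gcd(50, 82) = 2, gcd(52, 82) = 2, gcd(54, 82) = 2, gcd(56, 82) = 2, gcd(58, 82) = 2, gcd(60, 82) = 2, gcd(62, 82) = 2, gcd(64, 82) = 2, gcd(66, 82) = 2, gcd(68, 82) = 2, gcd(70, 82) = 2, gcd(72, 82) = 2, gcd(74, 82) = 2, gcd(76, 82) = 2, gcd(78, 82) = 2, gcd(80, 82) = 2.
All other a ∈ {1, ..., 81} have gcd(a, 82) = 1 and are units. So the nonzero zero-divisors are exactly the 41 values of a appearing in this scan.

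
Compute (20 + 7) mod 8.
Reduce the summands first: 20 ≡ 4 (mod 8), so 20 + 7 ≡ 4 + 7 (mod 8). 4 + 7 = 11; 11 = 1·8 + 3, so (20 + 7) mod 8 = 3.

Final answer: 3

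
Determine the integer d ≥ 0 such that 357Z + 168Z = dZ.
(357, 168) = (21); d = 21

In the PID Z, (a, b) is generated by gcd(a, b). Compute gcd(357, 168) with the extended Euclidean algorithm, tracking rows (r, s, t) with s·357 + t·168 = r:
  row A: (357, 1, 0)   [1·357 + 0·168 = 357]
  row B: (168, 0, 1)   [0·357 + 1·168 = 168]
  357 = 2·168 + 21   → row C = row A − 2·row B = (21, 1, −2)   [check: 1·357 − 2·168 = 21]
  168 = 8·21 + 0   → remainder 0, stop. gcd = 21 (last nonzero row C).
So gcd(357, 168) = 21, with Bézout identity 1·357 − 2·168 = 21. Containment (⊇): the Bézout identity exhibits 21 as an element of (357, 168), giving (21) ⊆ (357, 168). Containment (⊆): since 21 | 357 and 21 | 168 (357 = 21·17, 168 = 21·8), every Z-linear combination of 357 and 168 is divisible by 21, so (357, 168) ⊆ (21). Therefore (357, 168) = (21), d = 21.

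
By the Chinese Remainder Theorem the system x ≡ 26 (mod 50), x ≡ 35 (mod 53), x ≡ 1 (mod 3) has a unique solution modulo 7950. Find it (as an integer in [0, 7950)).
The moduli 50, 53, 3 are pairwise coprime, so by the CRT there is a unique solution mod 50·53·3 = 7950.
Solve by successive substitution. Start with x ≡ 26 (mod 50).
  Combine with x ≡ 35 (mod 53): write x = 26 + 50·t and require 26 + 50·t ≡ 35 (mod 53), i.e. 50·t ≡ 35 − 26 ≡ 9 (mod 53). Since 50^(−1) ≡ 35 (mod 53), t ≡ 35·9 ≡ 50 (mod 53). So x ≡ 26 + 50·50 = 2526 (mod 2650).
  Combine with x ≡ 1 (mod 3): write x = 2526 + 2650·t and require 2526 + 2650·t ≡ 1 (mod 3), i.e. 2650·t ≡ 1 − 2526 ≡ 1 (mod 3). Since 2650^(−1) ≡ 1 (mod 3) (2650 ≡ 1 (mod 3)), t ≡ 1·1 ≡ 1 (mod 3). So x ≡ 2526 + 2650·1 = 5176 (mod 7950).
Unique solution in [0, 7950): x = 5176.

Final answer: x ≡ 5176 (mod 7950); the representative in [0, 7950) is 5176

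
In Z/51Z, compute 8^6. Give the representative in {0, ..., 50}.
Use repeated squaring. Binary(6) = 110. Walk through the bits of the exponent 6 left-to-right: at each bit after the leading one, square the running value, then multiply by 8 if the bit is 1 (always reducing mod 51):
  bit 1 = 1 (leading): start with 8.
  bit 2 = 1: square 8^2 = 64 ≡ 13; bit is 1, so multiply 13·8 = 104 ≡ 2 (mod 51).
  bit 3 = 0: square 2^2 = 4 (mod 51).
Final value: 8^6 ≡ 4 (mod 51).

Final answer: 4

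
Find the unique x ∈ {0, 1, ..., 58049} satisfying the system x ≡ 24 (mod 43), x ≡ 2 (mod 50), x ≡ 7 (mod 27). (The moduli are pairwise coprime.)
The moduli 43, 50, 27 are pairwise coprime, so by the CRT there is a unique solution mod 43·50·27 = 58050.
Solve by successive substitution. Start with x ≡ 24 (mod 43).
  Combine with x ≡ 2 (mod 50): write x = 24 + 43·t and require 24 + 43·t ≡ 2 (mod 50), i.e. 43·t ≡ 2 − 24 ≡ 28 (mod 50). Since 43^(−1) ≡ 7 (mod 50), t ≡ 7·28 ≡ 46 (mod 50). So x ≡ 24 + 43·46 = 2002 (mod 2150).
  Combine with x ≡ 7 (mod 27): write x = 2002 + 2150·t and require 2002 + 2150·t ≡ 7 (mod 27), i.e. 2150·t ≡ 7 − 2002 ≡ 3 (mod 27). Since 2150^(−1) ≡ 8 (mod 27) (2150 ≡ 17 (mod 27)), t ≡ 8·3 ≡ 24 (mod 27). So x ≡ 2002 + 2150·24 = 53602 (mod 58050).
Unique solution in [0, 58050): x = 53602.

Final answer: x ≡ 53602 (mod 58050); the representative in [0, 58050) is 53602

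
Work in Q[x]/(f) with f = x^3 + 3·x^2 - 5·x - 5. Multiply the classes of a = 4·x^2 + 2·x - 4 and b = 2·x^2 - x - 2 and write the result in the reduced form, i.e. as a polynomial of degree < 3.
First multiply in Q[x] without reducing: a · b = 8·x^4 - 18·x^2 + 8. Now divide by f(x) = x^3 + 3·x^2 - 5·x - 5, eliminating the leading term at each step:
  leading term 8·x^4: subtract (8·x)·f(x) = 8·x^4 + 24·x^3 - 40·x^2 - 40·x, leaving -24·x^3 + 22·x^2 + 40·x + 8
  leading term -24·x^3: subtract (-24)·f(x) = -24·x^3 - 72·x^2 + 120·x + 120, leaving 94·x^2 - 80·x - 112
The degree is now < 3, so this is the remainder. Hence a · b ≡ 94·x^2 - 80·x - 112 in Q[x]/(f).

Final answer: a · b ≡ 94·x^2 - 80·x - 112 (mod f(x))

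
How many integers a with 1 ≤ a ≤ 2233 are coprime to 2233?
The number of a ∈ {1, ..., 2233} with gcd(a, 2233) = 1 is by definition Euler's totient φ(2233). φ is multiplicative, with φ(p^e) = p^e − p^(e−1). Factorise 2233 = 7 · 11 · 29. Then
  φ(2233) = (7 − 1) · (11 − 1) · (29 − 1) = 6 · 10 · 28 = 1680.
So there are 1680 such integers.

Final answer: 1680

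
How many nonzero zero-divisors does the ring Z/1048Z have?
In Z/1048Z each nonzero element is either a unit (gcd with 1048 is 1) or a zero-divisor (gcd > 1). The number of units is φ(1048): factorise 1048 = 2^3 · 131, so φ(1048) = (2^3 − 2^2) · (131 − 1) = 4 · 130 = 520. The nonzero elements number 1048 − 1 = 1047. Hence the nonzero zero-divisors number 1047 − 520 = 527.

Final answer: Z/1048Z has 527 nonzero zero-divisors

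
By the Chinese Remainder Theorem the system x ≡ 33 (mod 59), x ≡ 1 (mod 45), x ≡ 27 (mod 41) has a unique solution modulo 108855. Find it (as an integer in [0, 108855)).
x ≡ 62101 (mod 108855); the representative in [0, 108855) is 62101

The moduli 59, 45, 41 are pairwise coprime, so by the CRT there is a unique solution mod 59·45·41 = 108855.
Solve by successive substitution. Start with x ≡ 33 (mod 59).
  Combine with x ≡ 1 (mod 45): write x = 33 + 59·t and require 33 + 59·t ≡ 1 (mod 45), i.e. 59·t ≡ 1 − 33 ≡ 13 (mod 45). Since 59^(−1) ≡ 29 (mod 45) (59 ≡ 14 (mod 45)), t ≡ 29·13 ≡ 17 (mod 45). So x ≡ 33 + 59·17 = 1036 (mod 2655).
  Combine with x ≡ 27 (mod 41): write x = 1036 + 2655·t and require 1036 + 2655·t ≡ 27 (mod 41), i.e. 2655·t ≡ 27 − 1036 ≡ 16 (mod 41). Since 2655^(−1) ≡ 4 (mod 41) (2655 ≡ 31 (mod 41)), t ≡ 4·16 ≡ 23 (mod 41). So x ≡ 1036 + 2655·23 = 62101 (mod 108855).
Unique solution in [0, 108855): x = 62101.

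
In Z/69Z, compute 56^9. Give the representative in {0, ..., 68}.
20

Use repeated squaring. Binary(9) = 1001. Walk through the bits of the exponent 9 left-to-right: at each bit after the leading one, square the running value, then multiply by 56 if the bit is 1 (always reducing mod 69):
  bit 1 = 1 (leading): start with 56.
  bit 2 = 0: square 56^2 = 3136 ≡ 31 (mod 69).
  bit 3 = 0: square 31^2 = 961 ≡ 64 (mod 69).
  bit 4 = 1: square 64^2 = 4096 ≡ 25; bit is 1, so multiply 25·56 = 1400 ≡ 20 (mod 69).
Final value: 56^9 ≡ 20 (mod 69).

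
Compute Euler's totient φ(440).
φ(440) = 160

φ is multiplicative, with φ(p^e) = p^e − p^(e−1). Factorise 440 = 2^3 · 5 · 11. Then
  φ(440) = (2^3 − 2^2) · (5 − 1) · (11 − 1) = 4 · 4 · 10 = 160.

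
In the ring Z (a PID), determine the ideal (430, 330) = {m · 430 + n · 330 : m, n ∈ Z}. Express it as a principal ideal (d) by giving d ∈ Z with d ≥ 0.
(430, 330) = (10); d = 10

In the PID Z, (a, b) is generated by gcd(a, b). Compute gcd(430, 330) with the extended Euclidean algorithm, tracking rows (r, s, t) with s·430 + t·330 = r:
  row A: (430, 1, 0)   [1·430 + 0·330 = 430]
  row B: (330, 0, 1)   [0·430 + 1·330 = 330]
  430 = 1·330 + 100   → row C = row A − 1·row B = (100, 1, −1)   [check: 1·430 − 1·330 = 100]
  330 = 3·100 + 30   → row D = row B − 3·row C = (30, −3, 4)   [check: −3·430 + 4·330 = 30]
  100 = 3·30 + 10   → row E = row C − 3·row D = (10, 10, −13)   [check: 10·430 − 13·330 = 10]
  30 = 3·10 + 0   → remainder 0, stop. gcd = 10 (last nonzero row E).
So gcd(430, 330) = 10, with Bézout identity 10·430 − 13·330 = 10. Containment (⊇): the Bézout identity exhibits 10 as an element of (430, 330), giving (10) ⊆ (430, 330). Containment (⊆): since 10 | 430 and 10 | 330 (430 = 10·43, 330 = 10·33), every Z-linear combination of 430 and 330 is divisible by 10, so (430, 330) ⊆ (10). Therefore (430, 330) = (10), d = 10.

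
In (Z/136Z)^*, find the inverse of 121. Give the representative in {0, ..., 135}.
Apply the extended Euclidean algorithm to (136, 121), tracking rows (r, s, t) with s·136 + t·121 = r. Each division r_prev = q·r_cur + r_new produces the new row as (previous row) − q·(current row):
  row A: (136, 1, 0)   [1·136 + 0·121 = 136]
  row B: (121, 0, 1)   [0·136 + 1·121 = 121]
  136 = 1·121 + 15   → row C = row A − 1·row B = (15, 1, −1)   [check: 1·136 − 1·121 = 15]
  121 = 8·15 + 1   → row D = row B − 8·row C = (1, −8, 9)   [check: −8·136 + 9·121 = 1]
  15 = 15·1 + 0   → remainder 0, stop. gcd = 1 (last nonzero row D).
The gcd is 1, so 121 is invertible mod 136. The last nonzero row gives −8·136 + 9·121 = 1, so t = 9. So 121^(−1) ≡ 9 (mod 136). Verify: 121 · 9 = 1089 ≡ 1 (mod 136). ✓

Final answer: 121^(−1) ≡ 9 (mod 136)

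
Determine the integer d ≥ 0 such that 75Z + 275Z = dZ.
In the PID Z, (a, b) is generated by gcd(a, b). Compute gcd(275, 75) with the extended Euclidean algorithm, tracking rows (r, s, t) with s·275 + t·75 = r:
  row A: (275, 1, 0)   [1·275 + 0·75 = 275]
  row B: (75, 0, 1)   [0·275 + 1·75 = 75]
  275 = 3·75 + 50   → row C = row A − 3·row B = (50, 1, −3)   [check: 1·275 − 3·75 = 50]
  75 = 1·50 + 25   → row D = row B − 1·row C = (25, −1, 4)   [check: −1·275 + 4·75 = 25]
  50 = 2·25 + 0   → remainder 0, stop. gcd = 25 (last nonzero row D).
So gcd(75, 275) = 25, with Bézout identity −1·275 + 4·75 = 25. Containment (⊇): the Bézout identity exhibits 25 as an element of (75, 275), giving (25) ⊆ (75, 275). Containment (⊆): since 25 | 75 and 25 | 275 (75 = 25·3, 275 = 25·11), every Z-linear combination of 75 and 275 is divisible by 25, so (75, 275) ⊆ (25). Therefore (75, 275) = (25), d = 25.

Final answer: (75, 275) = (25); d = 25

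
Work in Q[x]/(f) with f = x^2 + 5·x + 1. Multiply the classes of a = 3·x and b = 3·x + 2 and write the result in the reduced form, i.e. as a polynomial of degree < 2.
First multiply in Q[x] without reducing: a · b = 9·x^2 + 6·x. Now divide by f(x) = x^2 + 5·x + 1, eliminating the leading term at each step:
  leading term 9·x^2: subtract (9)·f(x) = 9·x^2 + 45·x + 9, leaving -39·x - 9
The degree is now < 2, so this is the remainder. Hence a · b ≡ -39·x - 9 in Q[x]/(f).

Final answer: a · b ≡ -39·x - 9 (mod f(x))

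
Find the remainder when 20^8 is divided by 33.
Use repeated squaring. Binary(8) = 1000. Walk through the bits of the exponent 8 left-to-right: at each bit after the leading one, square the running value, then multiply by 20 if the bit is 1 (always reducing mod 33):
  bit 1 = 1 (leading): start with 20.
  bit 2 = 0: square 20^2 = 400 ≡ 4 (mod 33).
  bit 3 = 0: square 4^2 = 16 (mod 33).
  bit 4 = 0: square 16^2 = 256 ≡ 25 (mod 33).
Final value: 20^8 ≡ 25 (mod 33).

Final answer: 25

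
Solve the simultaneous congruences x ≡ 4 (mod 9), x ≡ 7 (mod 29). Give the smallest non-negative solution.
The moduli 9, 29 are pairwise coprime, so by the CRT there is a unique solution mod 9·29 = 261.
Solve by successive substitution. Start with x ≡ 4 (mod 9).
  Combine with x ≡ 7 (mod 29): write x = 4 + 9·t and require 4 + 9·t ≡ 7 (mod 29), i.e. 9·t ≡ 7 − 4 ≡ 3 (mod 29). Since 9^(−1) ≡ 13 (mod 29), t ≡ 13·3 ≡ 10 (mod 29). So x ≡ 4 + 9·10 = 94 (mod 261).
Unique solution in [0, 261): x = 94.

Final answer: x ≡ 94 (mod 261); the representative in [0, 261) is 94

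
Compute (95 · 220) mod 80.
20

Reduce the factors first: 95 ≡ 15, 220 ≡ 60 (mod 80), so 95 · 220 ≡ 15 · 60 (mod 80). 15 · 60 = 900. Dividing by 80: 900 = 11·80 + 20. So (95 · 220) mod 80 = 20.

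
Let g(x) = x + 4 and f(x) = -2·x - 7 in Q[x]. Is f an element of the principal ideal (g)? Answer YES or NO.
NO

In Q[x] the ideal (g) consists of all multiples of g, so f ∈ (g) iff g | f, i.e. iff the remainder of f on division by g is 0. Divide f by g (g is monic, so eliminate the leading term of the running remainder at each step):
  leading term -2·x: subtract (-2)·g(x) = -2·x - 8, leaving 1
The remainder r(x) = 1 ≠ 0 (and deg r < deg g), so g ∤ f, i.e. f ∉ (g).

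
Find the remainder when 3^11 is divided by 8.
Use repeated squaring. Binary(11) = 1011. Walk through the bits of the exponent 11 left-to-right: at each bit after the leading one, square the running value, then multiply by 3 if the bit is 1 (always reducing mod 8):
  bit 1 = 1 (leading): start with 3.
  bit 2 = 0: square 3^2 = 9 ≡ 1 (mod 8).
  bit 3 = 1: square 1^2 = 1; bit is 1, so multiply 1·3 = 3 (mod 8).
  bit 4 = 1: square 3^2 = 9 ≡ 1; bit is 1, so multiply 1·3 = 3 (mod 8).
Final value: 3^11 ≡ 3 (mod 8).

Final answer: 3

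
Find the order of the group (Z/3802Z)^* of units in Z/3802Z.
|(Z/3802Z)^*| = 1900

(Z/3802Z)^* consists of the classes a with gcd(a, 3802) = 1, so its order is φ(3802). φ is multiplicative, with φ(p^e) = p^e − p^(e−1). Factorise 3802 = 2 · 1901. Then
  φ(3802) = (2 − 1) · (1901 − 1) = 1 · 1900 = 1900.
Thus |(Z/3802Z)^*| = 1900.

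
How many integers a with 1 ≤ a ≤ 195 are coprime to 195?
96

The number of a ∈ {1, ..., 195} with gcd(a, 195) = 1 is by definition Euler's totient φ(195). φ is multiplicative, with φ(p^e) = p^e − p^(e−1). Factorise 195 = 3 · 5 · 13. Then
  φ(195) = (3 − 1) · (5 − 1) · (13 − 1) = 2 · 4 · 12 = 96.
So there are 96 such integers.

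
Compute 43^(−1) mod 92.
43^(−1) ≡ 15 (mod 92)

Apply the extended Euclidean algorithm to (92, 43), tracking rows (r, s, t) with s·92 + t·43 = r. Each division r_prev = q·r_cur + r_new produces the new row as (previous row) − q·(current row):
  row A: (92, 1, 0)   [1·92 + 0·43 = 92]
  row B: (43, 0, 1)   [0·92 + 1·43 = 43]
  92 = 2·43 + 6   → row C = row A − 2·row B = (6, 1, −2)   [check: 1·92 − 2·43 = 6]
  43 = 7·6 + 1   → row D = row B − 7·row C = (1, −7, 15)   [check: −7·92 + 15·43 = 1]
  6 = 6·1 + 0   → remainder 0, stop. gcd = 1 (last nonzero row D).
The gcd is 1, so 43 is invertible mod 92. The last nonzero row gives −7·92 + 15·43 = 1, so t = 15. So 43^(−1) ≡ 15 (mod 92). Verify: 43 · 15 = 645 ≡ 1 (mod 92). ✓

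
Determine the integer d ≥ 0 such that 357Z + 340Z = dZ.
In the PID Z, (a, b) is generated by gcd(a, b). Compute gcd(357, 340) with the extended Euclidean algorithm, tracking rows (r, s, t) with s·357 + t·340 = r:
  row A: (357, 1, 0)   [1·357 + 0·340 = 357]
  row B: (340, 0, 1)   [0·357 + 1·340 = 340]
  357 = 1·340 + 17   → row C = row A − 1·row B = (17, 1, −1)   [check: 1·357 − 1·340 = 17]
  340 = 20·17 + 0   → remainder 0, stop. gcd = 17 (last nonzero row C).
So gcd(357, 340) = 17, with Bézout identity 1·357 − 1·340 = 17. Containment (⊇): the Bézout identity exhibits 17 as an element of (357, 340), giving (17) ⊆ (357, 340). Containment (⊆): since 17 | 357 and 17 | 340 (357 = 17·21, 340 = 17·20), every Z-linear combination of 357 and 340 is divisible by 17, so (357, 340) ⊆ (17). Therefore (357, 340) = (17), d = 17.

Final answer: (357, 340) = (17); d = 17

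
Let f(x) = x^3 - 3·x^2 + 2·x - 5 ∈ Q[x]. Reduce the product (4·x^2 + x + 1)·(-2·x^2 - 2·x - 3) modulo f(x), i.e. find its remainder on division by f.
First multiply in Q[x] without reducing: a · b = -8·x^4 - 10·x^3 - 16·x^2 - 5·x - 3. Now divide by f(x) = x^3 - 3·x^2 + 2·x - 5, eliminating the leading term at each step:
  leading term -8·x^4: subtract (-8·x)·f(x) = -8·x^4 + 24·x^3 - 16·x^2 + 40·x, leaving -34·x^3 - 45·x - 3
  leading term -34·x^3: subtract (-34)·f(x) = -34·x^3 + 102·x^2 - 68·x + 170, leaving -102·x^2 + 23·x - 173
The degree is now < 3, so this is the remainder. Hence a · b ≡ -102·x^2 + 23·x - 173 in Q[x]/(f).

Final answer: a · b ≡ -102·x^2 + 23·x - 173 (mod f(x))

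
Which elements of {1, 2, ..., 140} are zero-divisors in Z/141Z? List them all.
An element a ∈ Z/141Z (with a ≠ 0) is a zero-divisor iff gcd(a, 141) > 1 (because a is a unit precisely when gcd(a, n) = 1, and in Z/nZ every nonzero, non-unit element is a zero-divisor). Scan a = 1, ..., 140 and keep those with gcd(a, 141) > 1:
  gcd(3, 141) = 3, gcd(6, 141) = 3, gcd(9, 141) = 3, gcd(12, 141) = 3, gcd(15, 141) = 3, gcd(18, 141) = 3, gcd(21, 141) = 3, gcd(24, 141) = 3, gcd(27, 141) = 3, gcd(30, 141) = 3, gcd(33, 141) = 3, gcd(36, 141) = 3, gcd(39, 141) = 3, gcd(42, 141) = 3, gcd(45, 141) = 3, gcd(47, 141) = 47, gcd(48, 141) = 3, gcd(51, 141) = 3, gcd(54, 141) = 3, gcd(57, 141) = 3, gcd(60, 141) = 3, gcd(63, 141) = 3, gcd(66, 141) = 3, gcd(69, 141) = 3, gcd(72, 141) = 3, gcd(75, 141) = 3, gcd(78, 141) = 3, gcd(81, 141) = 3, gcd(84, 141) = 3, gcd(87, 141) = 3, gcd(90, 141) = 3, gcd(93, 141) = 3, gcd(94, 141) = 47, gcd(96, 141) = 3, gcd(99, 141) = 3, gcd(102, 141) = 3, gcd(105, 141) = 3, gcd(108, 141) = 3, gcd(111, 141) = 3, gcd(114, 141) = 3, gcd(117, 141) = 3, gcd(120, 141) = 3, gcd(123, 141) = 3, gcd(126, 141) = 3, gcd(129, 141) = 3, gcd(132, 141) = 3, gcd(135, 141) = 3, gcd(138, 141) = 3.
All other a ∈ {1, ..., 140} have gcd(a, 141) = 1 and are units. So the nonzero zero-divisors are exactly the 48 values of a appearing in this scan.

Final answer: nonzero zero-divisors of Z/141Z = {3, 6, 9, 12, 15, 18, 21, 24, 27, 30, 33, 36, 39, 42, 45, 47, 48, 51, 54, 57, 60, 63, 66, 69, 72, 75, 78, 81, 84, 87, 90, 93, 94, 96, 99, 102, 105, 108, 111, 114, 117, 120, 123, 126, 129, 132, 135, 138}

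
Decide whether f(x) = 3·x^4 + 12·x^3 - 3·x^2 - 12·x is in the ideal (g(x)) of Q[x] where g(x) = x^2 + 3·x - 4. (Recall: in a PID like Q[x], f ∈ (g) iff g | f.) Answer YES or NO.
In Q[x] the ideal (g) consists of all multiples of g, so f ∈ (g) iff g | f, i.e. iff the remainder of f on division by g is 0. Divide f by g (g is monic, so eliminate the leading term of the running remainder at each step):
  leading term 3·x^4: subtract (3·x^2)·g(x) = 3·x^4 + 9·x^3 - 12·x^2, leaving 3·x^3 + 9·x^2 - 12·x
  leading term 3·x^3: subtract (3·x)·g(x) = 3·x^3 + 9·x^2 - 12·x, leaving 0
The remainder is 0, so f(x) = g(x) · h(x) with h(x) = 3·x^2 + 3·x. Hence g | f, i.e. f ∈ (g).

Final answer: YES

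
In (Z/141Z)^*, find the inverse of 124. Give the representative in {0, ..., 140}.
Apply the extended Euclidean algorithm to (141, 124), tracking rows (r, s, t) with s·141 + t·124 = r. Each division r_prev = q·r_cur + r_new produces the new row as (previous row) − q·(current row):
  row A: (141, 1, 0)   [1·141 + 0·124 = 141]
  row B: (124, 0, 1)   [0·141 + 1·124 = 124]
  141 = 1·124 + 17   → row C = row A − 1·row B = (17, 1, −1)   [check: 1·141 − 1·124 = 17]
  124 = 7·17 + 5   → row D = row B − 7·row C = (5, −7, 8)   [check: −7·141 + 8·124 = 5]
  17 = 3·5 + 2   → row E = row C − 3·row D = (2, 22, −25)   [check: 22·141 − 25·124 = 2]
  5 = 2·2 + 1   → row F = row D − 2·row E = (1, −51, 58)   [check: −51·141 + 58·124 = 1]
  2 = 2·1 + 0   → remainder 0, stop. gcd = 1 (last nonzero row F).
The gcd is 1, so 124 is invertible mod 141. The last nonzero row gives −51·141 + 58·124 = 1, so t = 58. So 124^(−1) ≡ 58 (mod 141). Verify: 124 · 58 = 7192 ≡ 1 (mod 141). ✓

Final answer: 124^(−1) ≡ 58 (mod 141)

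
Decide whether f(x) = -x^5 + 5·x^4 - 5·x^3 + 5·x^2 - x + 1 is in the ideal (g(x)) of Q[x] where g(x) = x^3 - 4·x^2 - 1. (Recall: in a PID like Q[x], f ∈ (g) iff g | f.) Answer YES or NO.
In Q[x] the ideal (g) consists of all multiples of g, so f ∈ (g) iff g | f, i.e. iff the remainder of f on division by g is 0. Divide f by g (g is monic, so eliminate the leading term of the running remainder at each step):
  leading term -x^5: subtract (-x^2)·g(x) = -x^5 + 4·x^4 + x^2, leaving x^4 - 5·x^3 + 4·x^2 - x + 1
  leading term x^4: subtract (x)·g(x) = x^4 - 4·x^3 - x, leaving -x^3 + 4·x^2 + 1
  leading term -x^3: subtract (-1)·g(x) = -x^3 + 4·x^2 + 1, leaving 0
The remainder is 0, so f(x) = g(x) · h(x) with h(x) = -x^2 + x - 1. Hence g | f, i.e. f ∈ (g).

Final answer: YES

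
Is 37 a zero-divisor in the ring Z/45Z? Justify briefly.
NO

gcd(37, 45) = 1, so 37 is a unit in Z/45Z (it has a multiplicative inverse). A unit cannot be a zero-divisor: if 37·b ≡ 0 then multiplying both sides by 37^(−1) gives b ≡ 0. So 37 is not a zero-divisor.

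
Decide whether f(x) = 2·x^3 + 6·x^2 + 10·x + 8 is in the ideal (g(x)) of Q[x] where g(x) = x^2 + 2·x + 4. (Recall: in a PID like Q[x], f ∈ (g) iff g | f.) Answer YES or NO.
NO

In Q[x] the ideal (g) consists of all multiples of g, so f ∈ (g) iff g | f, i.e. iff the remainder of f on division by g is 0. Divide f by g (g is monic, so eliminate the leading term of the running remainder at each step):
  leading term 2·x^3: subtract (2·x)·g(x) = 2·x^3 + 4·x^2 + 8·x, leaving 2·x^2 + 2·x + 8
  leading term 2·x^2: subtract (2)·g(x) = 2·x^2 + 4·x + 8, leaving -2·x
The remainder r(x) = -2·x ≠ 0 (and deg r < deg g), so g ∤ f, i.e. f ∉ (g).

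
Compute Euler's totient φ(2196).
φ(2196) = 720

φ is multiplicative, with φ(p^e) = p^e − p^(e−1). Factorise 2196 = 2^2 · 3^2 · 61. Then
  φ(2196) = (2^2 − 2^1) · (3^2 − 3^1) · (61 − 1) = 2 · 6 · 60 = 720.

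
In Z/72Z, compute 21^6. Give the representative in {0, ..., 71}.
9

Use repeated squaring. Binary(6) = 110. Walk through the bits of the exponent 6 left-to-right: at each bit after the leading one, square the running value, then multiply by 21 if the bit is 1 (always reducing mod 72):
  bit 1 = 1 (leading): start with 21.
  bit 2 = 1: square 21^2 = 441 ≡ 9; bit is 1, so multiply 9·21 = 189 ≡ 45 (mod 72).
  bit 3 = 0: square 45^2 = 2025 ≡ 9 (mod 72).
Final value: 21^6 ≡ 9 (mod 72).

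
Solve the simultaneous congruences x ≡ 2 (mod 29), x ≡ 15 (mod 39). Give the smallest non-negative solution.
The moduli 29, 39 are pairwise coprime, so by the CRT there is a unique solution mod 29·39 = 1131.
Solve by successive substitution. Start with x ≡ 2 (mod 29).
  Combine with x ≡ 15 (mod 39): write x = 2 + 29·t and require 2 + 29·t ≡ 15 (mod 39), i.e. 29·t ≡ 15 − 2 ≡ 13 (mod 39). Since 29^(−1) ≡ 35 (mod 39), t ≡ 35·13 ≡ 26 (mod 39). So x ≡ 2 + 29·26 = 756 (mod 1131).
Unique solution in [0, 1131): x = 756.

Final answer: x ≡ 756 (mod 1131); the representative in [0, 1131) is 756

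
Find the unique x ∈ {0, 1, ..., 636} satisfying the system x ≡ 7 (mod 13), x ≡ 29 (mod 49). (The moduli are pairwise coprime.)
x ≡ 176 (mod 637); the representative in [0, 637) is 176

The moduli 13, 49 are pairwise coprime, so by the CRT there is a unique solution mod 13·49 = 637.
Solve by successive substitution. Start with x ≡ 7 (mod 13).
  Combine with x ≡ 29 (mod 49): write x = 7 + 13·t and require 7 + 13·t ≡ 29 (mod 49), i.e. 13·t ≡ 29 − 7 ≡ 22 (mod 49). Since 13^(−1) ≡ 34 (mod 49), t ≡ 34·22 ≡ 13 (mod 49). So x ≡ 7 + 13·13 = 176 (mod 637).
Unique solution in [0, 637): x = 176.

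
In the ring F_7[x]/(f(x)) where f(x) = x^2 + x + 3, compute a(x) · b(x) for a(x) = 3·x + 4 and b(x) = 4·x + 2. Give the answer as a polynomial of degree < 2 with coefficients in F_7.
a · b ≡ 3·x (mod f(x))

Multiply as integer polynomials: a · b = 12·x^2 + 22·x + 8. Reducing coefficients mod 7: a · b ≡ 5·x^2 + x + 1. Now divide by f(x) = x^2 + x + 3 in F_7[x], eliminating the leading term at each step:
  leading term 5·x^2: subtract (5)·f(x) = 5·x^2 + 5·x + 1, leaving 3·x (coefficients mod 7)
The degree is now < 2, so this is the remainder. Hence a · b ≡ 3·x in F_7[x]/(f).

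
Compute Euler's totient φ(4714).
φ is multiplicative, with φ(p^e) = p^e − p^(e−1). Factorise 4714 = 2 · 2357. Then
  φ(4714) = (2 − 1) · (2357 − 1) = 1 · 2356 = 2356.

Final answer: φ(4714) = 2356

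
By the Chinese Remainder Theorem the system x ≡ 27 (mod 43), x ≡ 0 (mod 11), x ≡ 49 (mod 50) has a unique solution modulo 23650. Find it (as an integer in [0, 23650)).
x ≡ 4499 (mod 23650); the representative in [0, 23650) is 4499

The moduli 43, 11, 50 are pairwise coprime, so by the CRT there is a unique solution mod 43·11·50 = 23650.
Solve by successive substitution. Start with x ≡ 27 (mod 43).
  Combine with x ≡ 0 (mod 11): write x = 27 + 43·t and require 27 + 43·t ≡ 0 (mod 11), i.e. 43·t ≡ 0 − 27 ≡ 6 (mod 11). Since 43^(−1) ≡ 10 (mod 11) (43 ≡ 10 (mod 11)), t ≡ 10·6 ≡ 5 (mod 11). So x ≡ 27 + 43·5 = 242 (mod 473).
  Combine with x ≡ 49 (mod 50): write x = 242 + 473·t and require 242 + 473·t ≡ 49 (mod 50), i.e. 473·t ≡ 49 − 242 ≡ 7 (mod 50). Since 473^(−1) ≡ 37 (mod 50) (473 ≡ 23 (mod 50)), t ≡ 37·7 ≡ 9 (mod 50). So x ≡ 242 + 473·9 = 4499 (mod 23650).
Unique solution in [0, 23650): x = 4499.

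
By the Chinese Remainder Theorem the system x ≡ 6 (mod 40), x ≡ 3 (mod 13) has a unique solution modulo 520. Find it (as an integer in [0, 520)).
The moduli 40, 13 are pairwise coprime, so by the CRT there is a unique solution mod 40·13 = 520.
Solve by successive substitution. Start with x ≡ 6 (mod 40).
  Combine with x ≡ 3 (mod 13): write x = 6 + 40·t and require 6 + 40·t ≡ 3 (mod 13), i.e. 40·t ≡ 3 − 6 ≡ 10 (mod 13). Since 40^(−1) ≡ 1 (mod 13) (40 ≡ 1 (mod 13)), t ≡ 1·10 ≡ 10 (mod 13). So x ≡ 6 + 40·10 = 406 (mod 520).
Unique solution in [0, 520): x = 406.

Final answer: x ≡ 406 (mod 520); the representative in [0, 520) is 406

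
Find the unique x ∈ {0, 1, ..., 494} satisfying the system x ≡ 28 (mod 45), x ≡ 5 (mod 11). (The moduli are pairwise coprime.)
The moduli 45, 11 are pairwise coprime, so by the CRT there is a unique solution mod 45·11 = 495.
Solve by successive substitution. Start with x ≡ 28 (mod 45).
  Combine with x ≡ 5 (mod 11): write x = 28 + 45·t and require 28 + 45·t ≡ 5 (mod 11), i.e. 45·t ≡ 5 − 28 ≡ 10 (mod 11). Since 45^(−1) ≡ 1 (mod 11) (45 ≡ 1 (mod 11)), t ≡ 1·10 ≡ 10 (mod 11). So x ≡ 28 + 45·10 = 478 (mod 495).
Unique solution in [0, 495): x = 478.

Final answer: x ≡ 478 (mod 495); the representative in [0, 495) is 478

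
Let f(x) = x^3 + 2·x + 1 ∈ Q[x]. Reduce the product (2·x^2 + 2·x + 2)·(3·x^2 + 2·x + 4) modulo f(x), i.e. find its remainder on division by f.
a · b ≡ 6·x^2 - 14·x - 2 (mod f(x))

First multiply in Q[x] without reducing: a · b = 6·x^4 + 10·x^3 + 18·x^2 + 12·x + 8. Now divide by f(x) = x^3 + 2·x + 1, eliminating the leading term at each step:
  leading term 6·x^4: subtract (6·x)·f(x) = 6·x^4 + 12·x^2 + 6·x, leaving 10·x^3 + 6·x^2 + 6·x + 8
  leading term 10·x^3: subtract (10)·f(x) = 10·x^3 + 20·x + 10, leaving 6·x^2 - 14·x - 2
The degree is now < 3, so this is the remainder. Hence a · b ≡ 6·x^2 - 14·x - 2 in Q[x]/(f).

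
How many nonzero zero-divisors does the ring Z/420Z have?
Z/420Z has 323 nonzero zero-divisors

In Z/420Z each nonzero element is either a unit (gcd with 420 is 1) or a zero-divisor (gcd > 1). The number of units is φ(420): factorise 420 = 2^2 · 3 · 5 · 7, so φ(420) = (2^2 − 2^1) · (3 − 1) · (5 − 1) · (7 − 1) = 2 · 2 · 4 · 6 = 96. The nonzero elements number 420 − 1 = 419. Hence the nonzero zero-divisors number 419 − 96 = 323.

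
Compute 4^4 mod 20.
Use repeated squaring. Binary(4) = 100. Walk through the bits of the exponent 4 left-to-right: at each bit after the leading one, square the running value, then multiply by 4 if the bit is 1 (always reducing mod 20):
  bit 1 = 1 (leading): start with 4.
  bit 2 = 0: square 4^2 = 16 (mod 20).
  bit 3 = 0: square 16^2 = 256 ≡ 16 (mod 20).
Final value: 4^4 ≡ 16 (mod 20).

Final answer: 16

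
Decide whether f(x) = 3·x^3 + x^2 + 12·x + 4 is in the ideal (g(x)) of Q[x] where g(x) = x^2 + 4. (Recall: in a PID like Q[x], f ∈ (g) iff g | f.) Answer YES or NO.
YES

In Q[x] the ideal (g) consists of all multiples of g, so f ∈ (g) iff g | f, i.e. iff the remainder of f on division by g is 0. Divide f by g (g is monic, so eliminate the leading term of the running remainder at each step):
  leading term 3·x^3: subtract (3·x)·g(x) = 3·x^3 + 12·x, leaving x^2 + 4
  leading term x^2: subtract (1)·g(x) = x^2 + 4, leaving 0
The remainder is 0, so f(x) = g(x) · h(x) with h(x) = 3·x + 1. Hence g | f, i.e. f ∈ (g).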